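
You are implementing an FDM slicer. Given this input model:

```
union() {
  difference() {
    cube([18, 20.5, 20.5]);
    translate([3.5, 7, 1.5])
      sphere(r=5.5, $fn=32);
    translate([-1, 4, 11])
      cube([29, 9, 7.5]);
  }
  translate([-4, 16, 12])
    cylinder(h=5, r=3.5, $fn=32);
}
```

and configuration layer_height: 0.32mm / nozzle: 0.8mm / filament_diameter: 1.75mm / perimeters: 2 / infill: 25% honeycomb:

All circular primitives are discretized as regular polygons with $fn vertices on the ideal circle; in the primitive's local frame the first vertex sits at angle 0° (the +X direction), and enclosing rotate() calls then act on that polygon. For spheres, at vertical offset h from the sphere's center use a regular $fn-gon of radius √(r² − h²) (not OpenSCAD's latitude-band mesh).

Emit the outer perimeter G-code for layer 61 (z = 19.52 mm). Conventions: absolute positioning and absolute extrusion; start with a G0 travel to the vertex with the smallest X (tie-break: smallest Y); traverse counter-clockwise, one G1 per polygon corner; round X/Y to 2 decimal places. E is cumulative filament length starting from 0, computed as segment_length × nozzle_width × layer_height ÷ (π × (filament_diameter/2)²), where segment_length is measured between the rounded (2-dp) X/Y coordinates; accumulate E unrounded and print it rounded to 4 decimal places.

At z = 19.52 mm: the cube (footprint 18×20.5) is included at this height; the sphere at (3.5, 7) is not intersected at this z (|z−center|=18.020 > r=5.5); the cube at (-1, 4) does not reach this height (z outside [11, 18.5]); After the difference (first − rest): none of the subtracted shapes is present at this height, so the 18×20.5 cube is unchanged — 1 connected region; the cylinder at (-4, 16) does not reach this height (z outside [12, 17]); Taking the union: only the result so far is present, so the union is just that shape — 1 connected region. The outline is a single polygon with 4 vertices. Extrusion per mm of travel: 0.8 × 0.32 / (π × 0.875²) = 0.106432. Accumulating E over each segment gives final E = 8.1953.

G0 X0.00 Y0.00 Z19.52
G1 X18.00 Y0.00 E1.9158
G1 X18.00 Y20.50 E4.0976
G1 X0.00 Y20.50 E6.0134
G1 X0.00 Y0.00 E8.1953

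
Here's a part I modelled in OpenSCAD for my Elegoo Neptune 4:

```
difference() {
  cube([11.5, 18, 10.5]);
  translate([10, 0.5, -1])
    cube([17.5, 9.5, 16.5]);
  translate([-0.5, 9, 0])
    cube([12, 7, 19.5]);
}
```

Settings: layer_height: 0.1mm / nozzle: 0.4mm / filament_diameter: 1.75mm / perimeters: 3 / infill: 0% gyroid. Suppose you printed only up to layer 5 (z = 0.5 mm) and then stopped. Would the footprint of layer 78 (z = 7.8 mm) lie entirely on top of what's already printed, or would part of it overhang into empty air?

Compare the two slices. At z = 0.5: the cube (footprint 11.5×18) is included at this height (area 207.00 mm²); the cube at (10, 0.5) is present — its section is the full 17.5×9.5 rectangle (area 166.25 mm²); the cube at (-0.5, 9) is present — its section is the full 12×7 rectangle (area 84.00 mm²); After the difference (first − rest): starting from the 11.5×18 cube (207.00 mm²), the 17.5×9.5 cube at (10, 0.5) partially overlaps it — only the 14.25 mm² overlap (of its 166.25 mm²) is removed, clipping the outline; the 12×7 cube at (-0.5, 9) partially overlaps it — only the 79.00 mm² overlap (of its 84.00 mm²) is removed, clipping the outline — area = 113.75 mm². At z = 7.8: the cube is present — its section is the full 11.5×18 rectangle (area 207.00 mm²); the cube at (10, 0.5) (footprint 17.5×9.5) is included at this height (area 166.25 mm²); the cube at (-0.5, 9) is present — its section is the full 12×7 rectangle (area 84.00 mm²); Taking the first minus the rest: starting from the 11.5×18 cube (207.00 mm²), the 17.5×9.5 cube at (10, 0.5) partially overlaps it — only the 14.25 mm² overlap (of its 166.25 mm²) is removed, clipping the outline; the 12×7 cube at (-0.5, 9) partially overlaps it — only the 79.00 mm² overlap (of its 84.00 mm²) is removed, clipping the outline — area = 113.75 mm². Checking containment: the cross-section at z = 7.8 is a subset of the cross-section at z = 0.5.

entirely on top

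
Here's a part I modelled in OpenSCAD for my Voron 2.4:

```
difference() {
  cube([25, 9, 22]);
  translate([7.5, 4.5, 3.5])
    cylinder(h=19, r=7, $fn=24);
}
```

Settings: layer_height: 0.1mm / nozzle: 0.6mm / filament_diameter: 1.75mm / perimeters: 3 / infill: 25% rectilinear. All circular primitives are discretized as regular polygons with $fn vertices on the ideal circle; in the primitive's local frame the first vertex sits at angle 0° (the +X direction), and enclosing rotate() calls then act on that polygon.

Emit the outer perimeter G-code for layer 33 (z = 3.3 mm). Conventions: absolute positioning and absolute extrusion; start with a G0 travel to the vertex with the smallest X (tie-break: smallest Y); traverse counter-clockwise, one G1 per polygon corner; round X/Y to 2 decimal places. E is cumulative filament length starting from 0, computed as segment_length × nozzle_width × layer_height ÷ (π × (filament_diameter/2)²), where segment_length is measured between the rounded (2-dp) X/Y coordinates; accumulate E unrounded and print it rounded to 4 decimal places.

G0 X0.00 Y0.00 Z3.30
G1 X25.00 Y0.00 E0.6236
G1 X25.00 Y9.00 E0.8481
G1 X0.00 Y9.00 E1.4718
G1 X0.00 Y0.00 E1.6963

At z = 3.3 mm: the cube (footprint 25×9) is included at this height; the cylinder at (7.5, 4.5) is not intersected at this z (z outside [3.5, 22.5]); Taking the first minus the rest: none of the subtracted shapes is present at this height, so the 25×9 cube is unchanged — 1 connected region. The outline is a single polygon with 4 vertices. Extrusion per mm of travel: 0.6 × 0.1 / (π × 0.875²) = 0.024945. Accumulating E over each segment gives final E = 1.6963.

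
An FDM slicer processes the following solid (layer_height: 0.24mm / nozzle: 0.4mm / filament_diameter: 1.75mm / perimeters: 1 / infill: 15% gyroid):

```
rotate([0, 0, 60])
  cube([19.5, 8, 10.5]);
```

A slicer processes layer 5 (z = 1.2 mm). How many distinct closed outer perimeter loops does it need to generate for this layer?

At z = 1.2 mm: the cube is present — its section is the full 19.5×8 rectangle; (rotated 60° about Z; rotation is an isometry so areas/perimeters/island counts are preserved). The result has 1 disconnected region.

1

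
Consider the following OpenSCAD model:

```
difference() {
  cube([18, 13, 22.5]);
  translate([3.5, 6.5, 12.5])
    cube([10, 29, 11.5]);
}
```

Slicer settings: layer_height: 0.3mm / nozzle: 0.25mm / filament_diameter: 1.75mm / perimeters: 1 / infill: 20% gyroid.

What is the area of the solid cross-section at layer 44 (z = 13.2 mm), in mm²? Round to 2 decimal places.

169.00 mm²

At z = 13.2 mm: the cube is present — its section is the full 18×13 rectangle (area 234.00 mm²); the cube at (3.5, 6.5) is present — its section is the full 10×29 rectangle (area 290.00 mm²); After the difference (first − rest): starting from the 18×13 cube (234.00 mm²), the 10×29 cube at (3.5, 6.5) partially overlaps it — only the 65.00 mm² overlap (of its 290.00 mm²) is removed, clipping the outline — area = 169.00 mm². Overall, the cross-section is a single solid region. Net area = 169.00 mm².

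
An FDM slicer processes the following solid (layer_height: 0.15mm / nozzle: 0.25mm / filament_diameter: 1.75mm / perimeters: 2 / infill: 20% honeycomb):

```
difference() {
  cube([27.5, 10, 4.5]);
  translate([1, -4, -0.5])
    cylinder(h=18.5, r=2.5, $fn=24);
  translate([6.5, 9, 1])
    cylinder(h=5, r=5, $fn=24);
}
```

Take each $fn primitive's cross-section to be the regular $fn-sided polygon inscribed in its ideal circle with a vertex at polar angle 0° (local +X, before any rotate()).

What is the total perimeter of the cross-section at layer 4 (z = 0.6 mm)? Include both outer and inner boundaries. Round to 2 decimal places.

75.00 mm

At z = 0.6 mm: the 27.5×10 cube contributes its full rectangle (perimeter 75.00 mm); the cylinder at (1, -4): section is a regular 24-gon, circumradius r=2.5 (perimeter = 2·24·2.500·sin(180°/24) = 15.66 mm); the cylinder at (6.5, 9) is absent (z outside [1, 6]); After the difference (first − rest): starting from the 27.5×10 cube, the r=2.5 cylinder at (1, -4) misses the remaining region (no effect) — boundary = 75.00 mm. Overall, the cross-section is a single solid region. Total boundary length (outer) = 75.00 mm.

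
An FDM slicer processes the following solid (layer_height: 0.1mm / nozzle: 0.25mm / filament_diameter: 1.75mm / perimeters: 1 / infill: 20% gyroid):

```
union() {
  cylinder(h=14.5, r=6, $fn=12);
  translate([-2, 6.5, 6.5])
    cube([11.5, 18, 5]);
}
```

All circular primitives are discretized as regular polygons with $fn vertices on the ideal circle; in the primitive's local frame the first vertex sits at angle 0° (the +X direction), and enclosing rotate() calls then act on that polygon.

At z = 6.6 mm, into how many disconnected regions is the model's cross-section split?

At z = 6.6 mm: the r=6 cylinder contributes a regular 12-gon of circumradius 6; the cube at (-2, 6.5) is present — its section is the full 11.5×18 rectangle; Taking the union: the 2 present regions are separate (no shared area or edge), so areas and boundary lengths simply add and each stays a separate island — 2 connected regions. The result has 2 disconnected regions.

2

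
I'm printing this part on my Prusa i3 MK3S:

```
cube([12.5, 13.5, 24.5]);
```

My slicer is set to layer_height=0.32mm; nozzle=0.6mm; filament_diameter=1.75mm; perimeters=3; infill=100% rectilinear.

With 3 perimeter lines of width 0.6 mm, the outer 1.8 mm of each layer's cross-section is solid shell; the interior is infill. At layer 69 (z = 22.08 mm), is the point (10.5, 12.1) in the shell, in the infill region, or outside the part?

shell

At z = 22.08 mm: the cube (footprint 12.5×13.5) is included at this height. Overall, the cross-section is a single solid region. The nearest boundary edge runs (12.50, 13.50)→(0.00, 13.50); distance from the point to it = 1.40 mm. The point is inside the cross-section, 1.40 mm from the nearest boundary — within the 1.8 mm shell band (3 × 0.6).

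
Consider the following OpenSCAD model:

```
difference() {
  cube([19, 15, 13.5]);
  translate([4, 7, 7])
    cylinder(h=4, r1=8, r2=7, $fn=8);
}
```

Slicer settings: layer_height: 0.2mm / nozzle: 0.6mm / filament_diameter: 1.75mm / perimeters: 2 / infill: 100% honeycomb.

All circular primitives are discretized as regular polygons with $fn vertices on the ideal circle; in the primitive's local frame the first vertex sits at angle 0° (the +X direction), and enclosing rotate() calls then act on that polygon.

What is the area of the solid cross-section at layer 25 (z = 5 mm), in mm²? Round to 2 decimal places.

285.00 mm²

At z = 5 mm: the cube is present — its section is the full 19×15 rectangle (area 285.00 mm²); the cone at (4, 7) is absent (z outside [7, 11]); Subtracting the remaining from the first: none of the subtracted shapes is present at this height, so the 19×15 cube is unchanged — area = 285.00 mm². Overall, the cross-section is a single solid region. Net area = 285.00 mm².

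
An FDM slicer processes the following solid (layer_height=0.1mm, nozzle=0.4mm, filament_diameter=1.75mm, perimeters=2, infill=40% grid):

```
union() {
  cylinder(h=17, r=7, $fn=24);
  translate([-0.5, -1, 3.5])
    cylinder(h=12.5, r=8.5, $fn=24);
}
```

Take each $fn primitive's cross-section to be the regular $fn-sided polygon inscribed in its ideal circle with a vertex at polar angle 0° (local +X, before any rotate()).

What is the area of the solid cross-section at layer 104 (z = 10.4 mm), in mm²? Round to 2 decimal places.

At z = 10.4 mm: the r=7 cylinder gives a regular 24-gon of circumradius 7 (constant along its height) (area = (24/2)·7.000²·sin(360°/24) = 152.19 mm²); the cylinder at (-0.5, -1): section is a regular 24-gon, circumradius r=8.5 (area = (24/2)·8.500²·sin(360°/24) = 224.40 mm²); Taking the union: the r=7 cylinder lies entirely inside the r=8.5 cylinder at (-0.5, -1), so the union is just the r=8.5 cylinder at (-0.5, -1) — area = 224.40 mm². Overall, the cross-section is a single solid region. Net area = 224.40 mm².

224.40 mm²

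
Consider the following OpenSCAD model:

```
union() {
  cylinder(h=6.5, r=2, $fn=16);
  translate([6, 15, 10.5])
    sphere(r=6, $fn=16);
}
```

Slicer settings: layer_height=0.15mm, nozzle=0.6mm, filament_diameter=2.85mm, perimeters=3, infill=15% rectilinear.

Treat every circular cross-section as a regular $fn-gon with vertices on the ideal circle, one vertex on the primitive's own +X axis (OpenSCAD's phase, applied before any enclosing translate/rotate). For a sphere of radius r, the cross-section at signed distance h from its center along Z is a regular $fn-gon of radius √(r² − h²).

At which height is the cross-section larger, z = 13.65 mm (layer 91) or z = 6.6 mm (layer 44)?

Layer 91 (z = 13.65): the cylinder does not reach this height (z outside [0, 6.5]); the sphere at (6, 15): section is a regular 16-gon, circumradius = √(r²−h²) = √(6²−3.15²) = 5.107 (area = (16/2)·5.107²·sin(360°/16) = 79.84 mm²); Taking the union: only the r=6 sphere at (6, 15) is present, so the union is just that shape — area = 79.84 mm². So its area = 79.84 mm². Layer 44 (z = 6.6): the cylinder is absent (z outside [0, 6.5]); the sphere at (6, 15): section is a regular 16-gon, circumradius = √(r²−h²) = √(6²−3.9²) = 4.560 (area = (16/2)·4.560²·sin(360°/16) = 63.65 mm²); Merging all regions: only the r=6 sphere at (6, 15) is present, so the union is just that shape — area = 63.65 mm². So its area = 63.65 mm². Layer 91 is larger (79.84 vs 63.65 mm²).

layer 91 (z = 13.65 mm)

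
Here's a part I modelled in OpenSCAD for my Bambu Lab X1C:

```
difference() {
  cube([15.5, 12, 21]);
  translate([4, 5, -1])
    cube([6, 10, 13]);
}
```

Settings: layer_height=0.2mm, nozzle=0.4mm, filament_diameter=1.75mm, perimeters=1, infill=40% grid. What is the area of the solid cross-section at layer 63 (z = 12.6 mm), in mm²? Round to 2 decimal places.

186.00 mm²

At z = 12.6 mm: the cube (footprint 15.5×12) is included at this height (area 186.00 mm²); the cube at (4, 5) does not reach this height (z outside [-1, 12]); Subtracting the remaining from the first: none of the subtracted shapes is present at this height, so the 15.5×12 cube is unchanged — area = 186.00 mm². Overall, the cross-section is a single solid region. Net area = 186.00 mm².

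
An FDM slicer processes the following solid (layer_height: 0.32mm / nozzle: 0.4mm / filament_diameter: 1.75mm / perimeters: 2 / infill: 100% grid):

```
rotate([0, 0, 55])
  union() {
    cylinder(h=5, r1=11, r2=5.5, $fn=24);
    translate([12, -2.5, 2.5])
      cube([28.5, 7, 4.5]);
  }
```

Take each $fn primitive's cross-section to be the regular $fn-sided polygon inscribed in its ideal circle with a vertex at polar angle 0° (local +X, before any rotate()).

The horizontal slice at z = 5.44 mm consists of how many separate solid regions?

1

At z = 5.44 mm: the cone is not intersected at this z (z outside [0, 5]); the cube at (12, -2.5) (footprint 28.5×7) is included at this height; Taking the union: only the 28.5×7 cube at (12, -2.5) is present, so the union is just that shape — 1 connected region; (rotated 55° about Z; rotation is an isometry so areas/perimeters/island counts are preserved). The result has 1 disconnected region.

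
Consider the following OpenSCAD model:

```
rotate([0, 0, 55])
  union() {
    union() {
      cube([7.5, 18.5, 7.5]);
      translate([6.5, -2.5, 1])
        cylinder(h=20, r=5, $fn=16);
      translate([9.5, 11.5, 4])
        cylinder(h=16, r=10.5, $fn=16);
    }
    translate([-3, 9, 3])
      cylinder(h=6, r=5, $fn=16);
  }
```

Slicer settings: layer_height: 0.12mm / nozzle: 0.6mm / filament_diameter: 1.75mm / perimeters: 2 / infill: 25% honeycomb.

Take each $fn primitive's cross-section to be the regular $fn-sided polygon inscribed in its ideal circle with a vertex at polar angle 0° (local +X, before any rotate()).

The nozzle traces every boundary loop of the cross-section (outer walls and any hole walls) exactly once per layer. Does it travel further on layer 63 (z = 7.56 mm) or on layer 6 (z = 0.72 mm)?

Layer 63 (z = 7.56): the cube is not intersected at this z (z outside [0, 7.5]); the r=5 cylinder at (6.5, -2.5) gives a regular 16-gon of circumradius 5 (constant along its height) (perimeter = 2·16·5.000·sin(180°/16) = 31.21 mm); the cylinder at (9.5, 11.5): section is a regular 16-gon, circumradius r=10.5 (perimeter = 2·16·10.500·sin(180°/16) = 65.55 mm); Combining (union): the regions partially overlap (shared area 3.38 mm²), so the edge portions inside another operand are dropped and the merged outline is re-measured after clipping — boundary = 86.09 mm; the r=5 cylinder at (-3, 9) gives a regular 16-gon of circumradius 5 (constant along its height) (perimeter = 2·16·5.000·sin(180°/16) = 31.21 mm); Taking the union: the regions partially overlap (shared area 13.47 mm²), so the edge portions inside another operand are dropped and the merged outline is re-measured after clipping — boundary = 100.81 mm; (whole slice rotated 55° about Z — lengths, areas and connectivity unchanged). So its perimeter = 100.81 mm. Layer 6 (z = 0.72): the cube is present — its section is the full 7.5×18.5 rectangle (perimeter 52.00 mm); the cylinder at (6.5, -2.5) is absent (z outside [1, 21]); the cylinder at (9.5, 11.5) is not intersected at this z (z outside [4, 20]); Combining (union): only the 7.5×18.5 cube is present, so the union is just that shape — boundary = 52.00 mm; the cylinder at (-3, 9) is not intersected at this z (z outside [3, 9]); Combining (union): only the result so far is present, so the union is just that shape — boundary = 52.00 mm; (whole slice rotated 55° about Z — lengths, areas and connectivity unchanged). So its perimeter = 52.00 mm. Layer 63 is larger (100.81 vs 52.00 mm).

layer 63 (z = 7.56 mm)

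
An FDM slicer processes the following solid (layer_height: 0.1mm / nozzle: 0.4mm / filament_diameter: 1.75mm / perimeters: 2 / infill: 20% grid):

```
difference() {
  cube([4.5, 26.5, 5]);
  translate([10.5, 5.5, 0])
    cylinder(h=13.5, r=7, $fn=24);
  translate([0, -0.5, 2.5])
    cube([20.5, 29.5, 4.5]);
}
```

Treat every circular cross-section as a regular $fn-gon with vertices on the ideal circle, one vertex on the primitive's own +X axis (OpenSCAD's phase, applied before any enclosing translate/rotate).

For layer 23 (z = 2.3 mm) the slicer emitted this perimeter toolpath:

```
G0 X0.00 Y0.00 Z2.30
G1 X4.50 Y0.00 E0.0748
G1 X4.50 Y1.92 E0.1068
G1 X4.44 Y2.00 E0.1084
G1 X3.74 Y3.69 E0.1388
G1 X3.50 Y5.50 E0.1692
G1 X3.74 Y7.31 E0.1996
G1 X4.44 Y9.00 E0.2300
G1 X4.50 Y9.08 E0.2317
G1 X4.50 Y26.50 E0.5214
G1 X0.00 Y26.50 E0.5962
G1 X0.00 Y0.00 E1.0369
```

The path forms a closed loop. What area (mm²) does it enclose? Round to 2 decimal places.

114.67 mm²

Apply the shoelace formula to the sequence of (X, Y) vertices; enclosed area = 114.67 mm².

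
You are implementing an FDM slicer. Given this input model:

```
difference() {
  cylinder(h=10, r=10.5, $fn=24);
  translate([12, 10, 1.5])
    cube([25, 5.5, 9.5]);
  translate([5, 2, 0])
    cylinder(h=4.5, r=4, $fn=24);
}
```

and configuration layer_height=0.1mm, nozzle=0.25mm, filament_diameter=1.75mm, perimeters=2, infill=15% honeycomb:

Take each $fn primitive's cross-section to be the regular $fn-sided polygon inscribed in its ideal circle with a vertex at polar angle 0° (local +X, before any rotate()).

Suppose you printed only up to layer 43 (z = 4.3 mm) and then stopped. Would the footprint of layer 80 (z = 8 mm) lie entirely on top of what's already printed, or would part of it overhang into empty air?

Compare the two slices. At z = 4.3: the r=10.5 cylinder contributes a regular 24-gon of circumradius 10.5 (area = (24/2)·10.500²·sin(360°/24) = 342.42 mm²); the cube at (12, 10) (footprint 25×5.5) is included at this height (area 137.50 mm²); the r=4 cylinder at (5, 2) gives a regular 24-gon of circumradius 4 (constant along its height) (area = (24/2)·4.000²·sin(360°/24) = 49.69 mm²); After the difference (first − rest): starting from the r=10.5 cylinder (342.42 mm²), the 25×5.5 cube at (12, 10) misses the remaining region (no effect); the r=4 cylinder at (5, 2) lies wholly inside it (removes its full 49.69 mm² and its 25.06 mm outline becomes a hole wall) — area = 292.72 mm². At z = 8: the cylinder: section is a regular 24-gon, circumradius r=10.5 (area = (24/2)·10.500²·sin(360°/24) = 342.42 mm²); the cube at (12, 10) is present — its section is the full 25×5.5 rectangle (area 137.50 mm²); the cylinder at (5, 2) is absent (z outside [0, 4.5]); After the difference (first − rest): starting from the r=10.5 cylinder (342.42 mm²), the 25×5.5 cube at (12, 10) misses the remaining region (no effect) — area = 342.42 mm². Checking containment: at z = 8 the cross-section extends beyond the z = 4.3 cross-section by about 49.69 mm².

part overhangs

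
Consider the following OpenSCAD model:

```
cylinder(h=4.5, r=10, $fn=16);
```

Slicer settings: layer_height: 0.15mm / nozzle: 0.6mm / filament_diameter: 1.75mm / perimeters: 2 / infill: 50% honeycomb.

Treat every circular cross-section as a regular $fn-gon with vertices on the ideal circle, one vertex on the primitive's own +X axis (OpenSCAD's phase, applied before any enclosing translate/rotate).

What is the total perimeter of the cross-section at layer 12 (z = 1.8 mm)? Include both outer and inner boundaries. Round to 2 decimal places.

At z = 1.8 mm: the r=10 cylinder gives a regular 16-gon of circumradius 10 (constant along its height) (perimeter = 2·16·10.000·sin(180°/16) = 62.43 mm). Overall, the cross-section is a single solid region. Total boundary length (outer) = 62.43 mm.

62.43 mm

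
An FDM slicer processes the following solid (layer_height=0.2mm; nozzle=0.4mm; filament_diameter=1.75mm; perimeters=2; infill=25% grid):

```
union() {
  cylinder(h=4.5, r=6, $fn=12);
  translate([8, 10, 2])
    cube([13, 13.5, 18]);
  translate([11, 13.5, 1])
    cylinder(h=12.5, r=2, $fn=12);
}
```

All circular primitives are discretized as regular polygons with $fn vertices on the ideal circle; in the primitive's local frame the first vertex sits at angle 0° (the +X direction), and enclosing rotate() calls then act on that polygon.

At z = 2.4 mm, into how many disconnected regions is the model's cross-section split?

At z = 2.4 mm: the r=6 cylinder gives a regular 12-gon of circumradius 6 (constant along its height); the cube at (8, 10) is present — its section is the full 13×13.5 rectangle; the r=2 cylinder at (11, 13.5) contributes a regular 12-gon of circumradius 2; Combining (union): the regions partially overlap (shared area 12.00 mm²), so overlapping operands fuse into one piece — 2 connected regions. The result has 2 disconnected regions.

2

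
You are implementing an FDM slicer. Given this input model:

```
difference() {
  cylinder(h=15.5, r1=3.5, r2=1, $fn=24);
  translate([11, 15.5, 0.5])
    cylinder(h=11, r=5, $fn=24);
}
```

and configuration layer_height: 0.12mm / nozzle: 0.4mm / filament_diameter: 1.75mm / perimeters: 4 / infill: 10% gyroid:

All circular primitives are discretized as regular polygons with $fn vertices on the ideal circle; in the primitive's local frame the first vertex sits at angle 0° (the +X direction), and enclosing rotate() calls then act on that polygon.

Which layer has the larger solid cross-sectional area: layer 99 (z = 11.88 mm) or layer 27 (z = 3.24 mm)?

layer 27 (z = 3.24 mm)

Layer 99 (z = 11.88): the cone (r1=3.5→r2=1) has section circumradius 1.584 here — a regular 24-gon (area = (24/2)·1.584²·sin(360°/24) = 7.79 mm²); the cylinder at (11, 15.5) is absent (z outside [0.5, 11.5]); After the difference (first − rest): none of the subtracted shapes is present at this height, so the cone is unchanged — area = 7.79 mm². So its area = 7.79 mm². Layer 27 (z = 3.24): the cone (r1=3.5→r2=1) has section circumradius 2.977 here — a regular 24-gon (area = (24/2)·2.977²·sin(360°/24) = 27.53 mm²); the r=5 cylinder at (11, 15.5) gives a regular 24-gon of circumradius 5 (constant along its height) (area = (24/2)·5.000²·sin(360°/24) = 77.65 mm²); After the difference (first − rest): starting from the cone (27.53 mm²), the r=5 cylinder at (11, 15.5) misses the remaining region (no effect) — area = 27.53 mm². So its area = 27.53 mm². Layer 27 is larger (27.53 vs 7.79 mm²).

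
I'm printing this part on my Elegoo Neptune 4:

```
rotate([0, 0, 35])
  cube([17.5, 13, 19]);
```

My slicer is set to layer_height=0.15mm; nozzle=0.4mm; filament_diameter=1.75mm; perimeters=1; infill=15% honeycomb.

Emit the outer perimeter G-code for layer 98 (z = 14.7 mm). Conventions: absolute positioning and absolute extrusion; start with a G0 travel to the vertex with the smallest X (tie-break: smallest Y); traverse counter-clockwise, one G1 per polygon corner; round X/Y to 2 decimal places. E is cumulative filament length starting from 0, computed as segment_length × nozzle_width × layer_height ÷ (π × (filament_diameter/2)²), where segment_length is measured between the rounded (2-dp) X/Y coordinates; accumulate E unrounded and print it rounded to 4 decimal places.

At z = 14.7 mm: the 17.5×13 cube contributes its full rectangle; (rotated 35° about Z; rotation is an isometry so areas/perimeters/island counts are preserved). The outline is a single polygon with 4 vertices. Extrusion per mm of travel: 0.4 × 0.15 / (π × 0.875²) = 0.024945. Accumulating E over each segment gives final E = 1.5221.

G0 X-7.46 Y10.65 Z14.70
G1 X0.00 Y0.00 E0.3244
G1 X14.34 Y10.04 E0.7610
G1 X6.88 Y20.69 E1.0854
G1 X-7.46 Y10.65 E1.5221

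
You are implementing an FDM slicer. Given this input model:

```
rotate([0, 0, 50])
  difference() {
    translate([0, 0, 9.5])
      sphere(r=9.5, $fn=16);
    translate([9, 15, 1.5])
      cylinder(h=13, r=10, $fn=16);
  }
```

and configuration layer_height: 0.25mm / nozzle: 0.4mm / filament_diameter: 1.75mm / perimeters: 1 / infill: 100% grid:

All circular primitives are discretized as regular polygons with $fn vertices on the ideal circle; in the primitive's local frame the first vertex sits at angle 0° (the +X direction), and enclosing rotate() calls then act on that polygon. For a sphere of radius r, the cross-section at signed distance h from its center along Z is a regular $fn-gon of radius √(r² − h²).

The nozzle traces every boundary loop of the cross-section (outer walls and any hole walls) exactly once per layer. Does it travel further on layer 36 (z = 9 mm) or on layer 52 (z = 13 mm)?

Layer 36 (z = 9): the sphere: section is a regular 16-gon, circumradius = √(r²−h²) = √(9.5²−0.5²) = 9.487 (perimeter = 2·16·9.487·sin(180°/16) = 59.23 mm); the cylinder at (9, 15): section is a regular 16-gon, circumradius r=10 (perimeter = 2·16·10.000·sin(180°/16) = 62.43 mm); Taking the first minus the rest: starting from the r=9.5 sphere, the r=10 cylinder at (9, 15) partially overlaps it — only the 9.33 mm² overlap (of its 306.15 mm²) is removed, clipping the outline — boundary = 59.21 mm; (whole slice rotated 50° about Z — lengths, areas and connectivity unchanged). So its perimeter = 59.21 mm. Layer 52 (z = 13): the r=9.5 sphere slices to a regular 16-gon of circumradius 8.832 (√(r²−h²) with h=3.5 from center) (perimeter = 2·16·8.832·sin(180°/16) = 55.14 mm); the r=10 cylinder at (9, 15) contributes a regular 16-gon of circumradius 10 (perimeter = 2·16·10.000·sin(180°/16) = 62.43 mm); Subtracting the remaining from the first: starting from the r=9.5 sphere, the r=10 cylinder at (9, 15) partially overlaps it — only the 4.71 mm² overlap (of its 306.15 mm²) is removed, clipping the outline — boundary = 55.10 mm; (rotated 50° about Z; rotation is an isometry so areas/perimeters/island counts are preserved). So its perimeter = 55.10 mm. Layer 36 is larger (59.21 vs 55.10 mm).

layer 36 (z = 9 mm)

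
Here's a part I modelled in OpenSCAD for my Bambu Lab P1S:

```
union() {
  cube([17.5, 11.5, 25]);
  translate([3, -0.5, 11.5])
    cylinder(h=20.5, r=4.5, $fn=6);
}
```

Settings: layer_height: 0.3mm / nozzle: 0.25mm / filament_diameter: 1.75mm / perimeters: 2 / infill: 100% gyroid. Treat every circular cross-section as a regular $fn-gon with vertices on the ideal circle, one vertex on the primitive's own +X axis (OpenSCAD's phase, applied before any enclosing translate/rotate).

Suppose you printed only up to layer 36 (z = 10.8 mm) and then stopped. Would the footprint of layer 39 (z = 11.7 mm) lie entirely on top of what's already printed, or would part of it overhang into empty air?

part overhangs

Compare the two slices. At z = 10.8: the cube is present — its section is the full 17.5×11.5 rectangle (area 201.25 mm²); the cylinder at (3, -0.5) does not reach this height (z outside [11.5, 32]); Merging all regions: only the 17.5×11.5 cube is present, so the union is just that shape — area = 201.25 mm². At z = 11.7: the 17.5×11.5 cube contributes its full rectangle (area 201.25 mm²); the cylinder at (3, -0.5): section is a regular 6-gon, circumradius r=4.5 (area = (6/2)·4.500²·sin(360°/6) = 52.61 mm²); Taking the union: the regions partially overlap — summed areas 253.86 mm² minus the doubly-counted overlap 20.68 mm² gives 233.18 mm² — area = 233.18 mm². Checking containment: at z = 11.7 the cross-section extends beyond the z = 10.8 cross-section by about 31.93 mm².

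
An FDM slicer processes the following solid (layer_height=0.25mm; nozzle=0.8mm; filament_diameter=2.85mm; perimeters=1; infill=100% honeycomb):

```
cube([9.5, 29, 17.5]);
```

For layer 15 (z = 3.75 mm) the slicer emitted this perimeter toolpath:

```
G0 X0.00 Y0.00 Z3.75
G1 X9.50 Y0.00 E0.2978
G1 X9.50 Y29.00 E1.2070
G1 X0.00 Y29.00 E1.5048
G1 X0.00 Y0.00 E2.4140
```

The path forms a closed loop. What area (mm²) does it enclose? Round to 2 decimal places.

Apply the shoelace formula to the sequence of (X, Y) vertices; enclosed area = 275.50 mm².

275.50 mm²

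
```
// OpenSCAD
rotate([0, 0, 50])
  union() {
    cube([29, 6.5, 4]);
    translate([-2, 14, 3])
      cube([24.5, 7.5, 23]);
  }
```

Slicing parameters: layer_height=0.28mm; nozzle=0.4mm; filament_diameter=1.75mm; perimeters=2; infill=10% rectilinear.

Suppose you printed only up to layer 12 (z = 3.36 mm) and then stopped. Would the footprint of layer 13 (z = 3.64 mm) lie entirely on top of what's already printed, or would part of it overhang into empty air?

Compare the two slices. At z = 3.36: the cube is present — its section is the full 29×6.5 rectangle (area 188.50 mm²); the cube at (-2, 14) (footprint 24.5×7.5) is included at this height (area 183.75 mm²); Combining (union): the 2 present regions are separate (no shared area or edge), so areas and boundary lengths simply add and each stays a separate island — area = 372.25 mm²; (whole slice rotated 50° about Z — lengths, areas and connectivity unchanged). At z = 3.64: the cube (footprint 29×6.5) is included at this height (area 188.50 mm²); the cube at (-2, 14) (footprint 24.5×7.5) is included at this height (area 183.75 mm²); Combining (union): the 2 present regions are separate (no shared area or edge), so areas and boundary lengths simply add and each stays a separate island — area = 372.25 mm²; (whole slice rotated 50° about Z — lengths, areas and connectivity unchanged). Checking containment: the cross-section at z = 3.64 is a subset of the cross-section at z = 3.36.

entirely on top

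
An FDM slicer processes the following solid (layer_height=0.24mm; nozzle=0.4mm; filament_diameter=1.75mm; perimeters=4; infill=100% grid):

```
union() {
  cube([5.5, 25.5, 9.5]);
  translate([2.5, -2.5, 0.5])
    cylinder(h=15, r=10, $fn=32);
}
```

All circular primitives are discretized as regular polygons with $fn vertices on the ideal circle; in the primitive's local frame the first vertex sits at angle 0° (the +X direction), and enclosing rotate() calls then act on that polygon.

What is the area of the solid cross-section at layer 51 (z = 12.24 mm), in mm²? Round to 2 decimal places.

At z = 12.24 mm: the cube does not reach this height (z outside [0, 9.5]); the r=10 cylinder at (2.5, -2.5) gives a regular 32-gon of circumradius 10 (constant along its height) (area = (32/2)·10.000²·sin(360°/32) = 312.14 mm²); Merging all regions: only the r=10 cylinder at (2.5, -2.5) is present, so the union is just that shape — area = 312.14 mm². Overall, the cross-section is a single solid region. Net area = 312.14 mm².

312.14 mm²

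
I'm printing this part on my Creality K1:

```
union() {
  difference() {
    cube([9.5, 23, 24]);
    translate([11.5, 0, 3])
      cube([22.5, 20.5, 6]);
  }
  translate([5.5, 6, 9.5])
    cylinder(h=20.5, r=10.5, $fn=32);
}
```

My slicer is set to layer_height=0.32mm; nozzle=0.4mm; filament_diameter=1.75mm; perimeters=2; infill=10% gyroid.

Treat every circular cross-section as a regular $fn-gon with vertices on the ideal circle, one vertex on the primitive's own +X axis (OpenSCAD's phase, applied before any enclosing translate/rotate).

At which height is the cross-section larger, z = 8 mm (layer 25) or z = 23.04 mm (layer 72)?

Layer 25 (z = 8): the cube (footprint 9.5×23) is included at this height (area 218.50 mm²); the 22.5×20.5 cube at (11.5, 0) contributes its full rectangle (area 461.25 mm²); Subtracting the remaining from the first: starting from the 9.5×23 cube (218.50 mm²), the 22.5×20.5 cube at (11.5, 0) misses the remaining region (no effect) — area = 218.50 mm²; the cylinder at (5.5, 6) does not reach this height (z outside [9.5, 30]); Taking the union: only the result so far is present, so the union is just that shape — area = 218.50 mm². So its area = 218.50 mm². Layer 72 (z = 23.04): the 9.5×23 cube contributes its full rectangle (area 218.50 mm²); the cube at (11.5, 0) is not intersected at this z (z outside [3, 9]); Taking the first minus the rest: none of the subtracted shapes is present at this height, so the 9.5×23 cube is unchanged — area = 218.50 mm²; the cylinder at (5.5, 6): section is a regular 32-gon, circumradius r=10.5 (area = (32/2)·10.500²·sin(360°/32) = 344.14 mm²); Merging all regions: the regions partially overlap — summed areas 562.64 mm² minus the doubly-counted overlap 152.61 mm² gives 410.03 mm² — area = 410.03 mm². So its area = 410.03 mm². Layer 72 is larger (410.03 vs 218.50 mm²).

layer 72 (z = 23.04 mm)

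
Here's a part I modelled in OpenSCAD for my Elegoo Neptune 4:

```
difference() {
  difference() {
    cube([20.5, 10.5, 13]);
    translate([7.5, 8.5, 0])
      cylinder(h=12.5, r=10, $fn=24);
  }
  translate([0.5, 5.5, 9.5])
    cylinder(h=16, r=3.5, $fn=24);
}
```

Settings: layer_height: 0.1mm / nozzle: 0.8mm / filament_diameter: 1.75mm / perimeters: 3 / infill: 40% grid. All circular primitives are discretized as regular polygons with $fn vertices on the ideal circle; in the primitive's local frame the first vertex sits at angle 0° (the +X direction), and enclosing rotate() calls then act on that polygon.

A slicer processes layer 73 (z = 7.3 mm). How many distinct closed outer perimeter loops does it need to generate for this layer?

At z = 7.3 mm: the cube is present — its section is the full 20.5×10.5 rectangle; the cylinder at (7.5, 8.5): section is a regular 24-gon, circumradius r=10; After the difference (first − rest): starting from the 20.5×10.5 cube, the r=10 cylinder at (7.5, 8.5) partially overlaps it — only the 169.02 mm² overlap (of its 310.58 mm²) is removed, clipping the outline — 2 connected regions; the cylinder at (0.5, 5.5) is not intersected at this z (z outside [9.5, 25.5]); Taking the first minus the rest: none of the subtracted shapes is present at this height, so the result so far is unchanged — 2 connected regions. The result has 2 disconnected regions.

2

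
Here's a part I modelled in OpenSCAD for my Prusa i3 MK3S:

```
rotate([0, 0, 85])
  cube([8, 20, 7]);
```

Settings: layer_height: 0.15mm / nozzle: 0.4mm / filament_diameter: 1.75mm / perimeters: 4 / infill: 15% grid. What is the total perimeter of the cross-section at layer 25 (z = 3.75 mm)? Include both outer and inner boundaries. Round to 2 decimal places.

56.00 mm

At z = 3.75 mm: the cube (footprint 8×20) is included at this height (perimeter 56.00 mm); (whole slice rotated 85° about Z — lengths, areas and connectivity unchanged). Overall, the cross-section is a single solid region. Total boundary length (outer) = 56.00 mm.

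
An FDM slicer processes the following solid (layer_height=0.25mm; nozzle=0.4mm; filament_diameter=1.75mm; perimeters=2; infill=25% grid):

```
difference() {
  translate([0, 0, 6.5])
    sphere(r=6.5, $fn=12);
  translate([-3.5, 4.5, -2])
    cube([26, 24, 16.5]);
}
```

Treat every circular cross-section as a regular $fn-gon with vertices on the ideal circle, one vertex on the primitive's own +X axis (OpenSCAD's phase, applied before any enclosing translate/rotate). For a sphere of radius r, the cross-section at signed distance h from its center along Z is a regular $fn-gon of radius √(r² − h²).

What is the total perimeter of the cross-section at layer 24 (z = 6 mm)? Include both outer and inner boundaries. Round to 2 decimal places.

40.31 mm

At z = 6 mm: the r=6.5 sphere contributes a regular 12-gon of circumradius √(6.5²−0.5²) = 6.481 (perimeter = 2·12·6.481·sin(180°/12) = 40.26 mm); the 26×24 cube at (-3.5, 4.5) contributes its full rectangle (perimeter 100.00 mm); Subtracting the remaining from the first: starting from the r=6.5 sphere, the 26×24 cube at (-3.5, 4.5) partially overlaps it — only the 10.90 mm² overlap (of its 624.00 mm²) is removed, clipping the outline — boundary = 40.31 mm. Overall, the cross-section is a single solid region. Total boundary length (outer) = 40.31 mm.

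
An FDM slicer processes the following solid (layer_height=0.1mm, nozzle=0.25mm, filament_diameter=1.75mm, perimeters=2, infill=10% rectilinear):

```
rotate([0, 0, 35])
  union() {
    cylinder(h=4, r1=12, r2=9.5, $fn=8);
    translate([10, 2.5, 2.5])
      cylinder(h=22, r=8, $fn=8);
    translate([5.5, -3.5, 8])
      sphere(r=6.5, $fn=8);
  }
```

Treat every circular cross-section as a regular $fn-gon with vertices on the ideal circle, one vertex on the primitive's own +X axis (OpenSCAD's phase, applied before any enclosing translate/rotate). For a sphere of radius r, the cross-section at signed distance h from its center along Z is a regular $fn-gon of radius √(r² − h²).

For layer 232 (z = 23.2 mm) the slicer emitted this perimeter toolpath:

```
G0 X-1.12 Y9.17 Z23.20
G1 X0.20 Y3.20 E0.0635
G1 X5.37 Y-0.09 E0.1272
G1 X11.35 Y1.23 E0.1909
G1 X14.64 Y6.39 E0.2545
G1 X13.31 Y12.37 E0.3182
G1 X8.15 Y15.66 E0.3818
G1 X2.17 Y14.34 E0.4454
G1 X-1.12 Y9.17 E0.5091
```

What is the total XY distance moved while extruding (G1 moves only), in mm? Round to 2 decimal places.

Sum the Euclidean lengths of each G1 segment: total = 48.98 mm.

48.98 mm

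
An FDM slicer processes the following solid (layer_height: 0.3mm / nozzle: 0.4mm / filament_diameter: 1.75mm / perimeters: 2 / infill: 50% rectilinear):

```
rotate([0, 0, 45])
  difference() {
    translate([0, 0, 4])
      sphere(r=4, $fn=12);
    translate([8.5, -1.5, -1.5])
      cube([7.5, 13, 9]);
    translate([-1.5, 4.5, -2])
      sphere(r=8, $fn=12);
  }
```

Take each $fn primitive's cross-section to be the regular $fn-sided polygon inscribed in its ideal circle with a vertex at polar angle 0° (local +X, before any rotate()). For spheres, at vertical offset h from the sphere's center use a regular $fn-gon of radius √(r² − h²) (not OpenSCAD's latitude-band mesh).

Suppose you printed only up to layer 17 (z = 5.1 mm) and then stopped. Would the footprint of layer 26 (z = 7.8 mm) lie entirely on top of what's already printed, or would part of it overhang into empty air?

entirely on top

Compare the two slices. At z = 5.1: the sphere: section is a regular 12-gon, circumradius = √(r²−h²) = √(4²−1.1²) = 3.846 (area = (12/2)·3.846²·sin(360°/12) = 44.37 mm²); the cube at (8.5, -1.5) is present — its section is the full 7.5×13 rectangle (area 97.50 mm²); the sphere at (-1.5, 4.5): section is a regular 12-gon, circumradius = √(r²−h²) = √(8²−7.1²) = 3.686 (area = (12/2)·3.686²·sin(360°/12) = 40.77 mm²); Subtracting the remaining from the first: starting from the r=4 sphere (44.37 mm²), the 7.5×13 cube at (8.5, -1.5) misses the remaining region (no effect); the r=8 sphere at (-1.5, 4.5) partially overlaps it — only the 10.26 mm² overlap (of its 40.77 mm²) is removed, clipping the outline — area = 34.11 mm²; (whole slice rotated 45° about Z — lengths, areas and connectivity unchanged). At z = 7.8: the sphere: section is a regular 12-gon, circumradius = √(r²−h²) = √(4²−3.8²) = 1.249 (area = (12/2)·1.249²·sin(360°/12) = 4.68 mm²); the cube at (8.5, -1.5) is not intersected at this z (z outside [-1.5, 7.5]); the sphere at (-1.5, 4.5) does not reach this height (|z−center|=9.800 > r=8); After the difference (first − rest): none of the subtracted shapes is present at this height, so the r=4 sphere is unchanged — area = 4.68 mm²; (whole slice rotated 45° about Z — lengths, areas and connectivity unchanged). Checking containment: the cross-section at z = 7.8 is a subset of the cross-section at z = 5.1.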